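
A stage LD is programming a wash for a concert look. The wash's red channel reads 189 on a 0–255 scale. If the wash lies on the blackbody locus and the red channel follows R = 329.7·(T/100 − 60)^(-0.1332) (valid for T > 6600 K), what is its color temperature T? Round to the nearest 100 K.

(t − 60)^(-0.1332) = 189/329.7 = 0.57325.
t − 60 = 0.57325^(1/-0.1332) = 0.57325^(-7.508) = 65.199, so t = 125.199.
T = 100·t = 12520 K → 12500 K to the nearest 100 K.

12500 K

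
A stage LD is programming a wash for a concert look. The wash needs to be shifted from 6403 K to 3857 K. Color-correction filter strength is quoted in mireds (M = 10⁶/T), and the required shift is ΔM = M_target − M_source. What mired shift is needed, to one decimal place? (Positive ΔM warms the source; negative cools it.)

+103.1 mireds

M_source = 10⁶/6403 = 156.177; M_target = 10⁶/3857 = 259.269.
ΔM = 259.269 − 156.177 = 103.092 → +103.1 mireds, a warming shift.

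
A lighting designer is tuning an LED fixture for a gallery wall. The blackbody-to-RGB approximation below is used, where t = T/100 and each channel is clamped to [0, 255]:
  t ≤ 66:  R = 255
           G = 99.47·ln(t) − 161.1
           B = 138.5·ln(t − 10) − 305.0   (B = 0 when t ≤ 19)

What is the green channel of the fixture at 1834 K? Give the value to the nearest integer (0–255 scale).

t = 1834/100 = 18.34; the t ≤ 66 branch applies.
G = 99.47·ln 18.34 − 161.1 = 99.47·2.9091 − 161.1 = 128.267.
Rounded: 128.

128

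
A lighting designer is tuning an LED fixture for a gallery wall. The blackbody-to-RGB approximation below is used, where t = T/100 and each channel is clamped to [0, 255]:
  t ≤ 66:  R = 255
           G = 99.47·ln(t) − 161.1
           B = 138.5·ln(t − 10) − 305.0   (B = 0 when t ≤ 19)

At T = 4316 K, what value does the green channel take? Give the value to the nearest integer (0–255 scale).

t = 4316/100 = 43.16; the t ≤ 66 branch applies.
G = 99.47·ln 43.16 − 161.1 = 99.47·3.7649 − 161.1 = 213.396.
Rounded: 213.

213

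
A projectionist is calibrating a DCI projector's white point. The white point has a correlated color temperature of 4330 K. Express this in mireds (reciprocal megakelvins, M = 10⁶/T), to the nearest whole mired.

231 mireds

M = 10⁶ / 4330 = 230.947 → 231 mireds.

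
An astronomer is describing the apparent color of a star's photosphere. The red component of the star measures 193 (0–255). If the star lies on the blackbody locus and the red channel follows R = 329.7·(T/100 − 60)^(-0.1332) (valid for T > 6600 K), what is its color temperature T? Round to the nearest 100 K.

(t − 60)^(-0.1332) = 193/329.7 = 0.58538.
t − 60 = 0.58538^(1/-0.1332) = 0.58538^(-7.508) = 55.713, so t = 115.713.
T = 100·t = 11571 K → 11600 K to the nearest 100 K.

11600 K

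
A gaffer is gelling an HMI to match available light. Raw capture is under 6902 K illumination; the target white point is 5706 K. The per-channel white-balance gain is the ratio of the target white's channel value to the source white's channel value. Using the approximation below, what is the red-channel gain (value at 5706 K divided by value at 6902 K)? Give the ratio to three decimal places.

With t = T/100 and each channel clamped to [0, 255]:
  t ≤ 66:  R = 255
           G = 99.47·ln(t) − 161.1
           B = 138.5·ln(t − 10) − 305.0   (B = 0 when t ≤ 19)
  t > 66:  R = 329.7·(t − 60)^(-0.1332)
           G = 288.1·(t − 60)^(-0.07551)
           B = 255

At 6902 K (t = 69.02):
  R = 329.7·(69.02 − 60)^(-0.1332) = 329.7·9.02^(-0.1332) = 329.7·0.74605 = 245.972.
At 5706 K (t = 57.06):
  R = 255 by definition for t ≤ 66.
Gain = 255.000 / 245.972 = 1.0367 → 1.037.

1.037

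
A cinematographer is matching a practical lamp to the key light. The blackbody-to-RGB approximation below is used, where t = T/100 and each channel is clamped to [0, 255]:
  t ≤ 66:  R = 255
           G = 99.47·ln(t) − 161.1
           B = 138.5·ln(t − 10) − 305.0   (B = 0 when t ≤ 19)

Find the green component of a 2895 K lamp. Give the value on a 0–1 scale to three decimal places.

0.681

t = 2895/100 = 28.95; the t ≤ 66 branch applies.
G = 99.47·ln 28.95 − 161.1 = 99.47·3.3656 − 161.1 = 173.673.
On a 0–1 scale: 173.673/255 = 0.6811 → 0.681.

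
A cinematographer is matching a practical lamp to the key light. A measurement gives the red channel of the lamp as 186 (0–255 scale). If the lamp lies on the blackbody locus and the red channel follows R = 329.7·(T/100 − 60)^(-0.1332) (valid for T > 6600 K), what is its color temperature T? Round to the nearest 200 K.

(t − 60)^(-0.1332) = 186/329.7 = 0.56415.
t − 60 = 0.56415^(1/-0.1332) = 0.56415^(-7.508) = 73.521, so t = 133.521.
T = 100·t = 13352 K → 13400 K to the nearest 200 K.

13400 K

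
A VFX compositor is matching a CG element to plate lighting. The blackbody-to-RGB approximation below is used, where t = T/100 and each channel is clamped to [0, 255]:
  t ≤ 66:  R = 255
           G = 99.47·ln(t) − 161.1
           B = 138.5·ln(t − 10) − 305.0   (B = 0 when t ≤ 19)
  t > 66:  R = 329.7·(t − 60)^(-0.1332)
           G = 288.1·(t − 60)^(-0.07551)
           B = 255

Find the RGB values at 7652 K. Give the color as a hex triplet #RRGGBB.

t = 7652/100 = 76.52; the t > 66 branch applies.
R = 329.7·(76.52 − 60)^(-0.1332) = 329.7·16.52^(-0.1332) = 329.7·0.68827 = 226.924.
G = 288.1·(76.52 − 60)^(-0.07551) = 288.1·16.52^(-0.07551) = 288.1·0.80915 = 233.116.
B = 255 by definition for t > 66.
Rounded: (227, 233, 255).
In hex: #E3E9FF.

#E3E9FF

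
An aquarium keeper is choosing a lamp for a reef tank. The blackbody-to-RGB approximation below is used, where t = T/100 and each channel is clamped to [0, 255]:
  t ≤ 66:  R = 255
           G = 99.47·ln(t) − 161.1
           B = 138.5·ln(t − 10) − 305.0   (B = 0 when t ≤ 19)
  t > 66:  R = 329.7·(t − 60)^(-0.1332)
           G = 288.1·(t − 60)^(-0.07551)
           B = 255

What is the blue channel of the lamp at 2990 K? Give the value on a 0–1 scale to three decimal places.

t = 2990/100 = 29.9; the t ≤ 66 branch applies.
B = 138.5·ln(29.9 − 10) − 305.0 = 138.5·ln 19.9 − 305.0 = 138.5·2.9907 − 305.0 = 109.215.
On a 0–1 scale: 109.215/255 = 0.4283 → 0.428.

0.428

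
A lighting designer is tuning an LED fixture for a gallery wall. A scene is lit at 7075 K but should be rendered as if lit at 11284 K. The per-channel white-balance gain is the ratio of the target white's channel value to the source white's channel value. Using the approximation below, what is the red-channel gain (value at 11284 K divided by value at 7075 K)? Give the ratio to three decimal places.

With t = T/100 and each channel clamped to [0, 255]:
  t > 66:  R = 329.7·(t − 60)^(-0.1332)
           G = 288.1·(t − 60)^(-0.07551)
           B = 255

0.809

At 7075 K (t = 70.75):
  R = 329.7·(70.75 − 60)^(-0.1332) = 329.7·10.75^(-0.1332) = 329.7·0.72881 = 240.290.
At 11284 K (t = 112.84):
  R = 329.7·(112.84 − 60)^(-0.1332) = 329.7·52.84^(-0.1332) = 329.7·0.58952 = 194.366.
Gain = 194.366 / 240.290 = 0.8089 → 0.809.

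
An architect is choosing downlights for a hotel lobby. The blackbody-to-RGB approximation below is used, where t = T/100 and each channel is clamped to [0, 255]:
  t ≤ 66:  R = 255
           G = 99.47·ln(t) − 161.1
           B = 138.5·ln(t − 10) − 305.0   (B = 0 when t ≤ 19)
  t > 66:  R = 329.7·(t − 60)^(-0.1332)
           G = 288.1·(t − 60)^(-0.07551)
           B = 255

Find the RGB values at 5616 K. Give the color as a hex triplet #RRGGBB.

#FFF0E2

t = 5616/100 = 56.16; the t ≤ 66 branch applies.
R = 255 by definition for t ≤ 66.
G = 99.47·ln 56.16 − 161.1 = 99.47·4.0282 − 161.1 = 239.586.
B = 138.5·ln(56.16 − 10) − 305.0 = 138.5·ln 46.16 − 305.0 = 138.5·3.8321 − 305.0 = 225.748.
Rounded: (255, 240, 226).
In hex: #FFF0E2.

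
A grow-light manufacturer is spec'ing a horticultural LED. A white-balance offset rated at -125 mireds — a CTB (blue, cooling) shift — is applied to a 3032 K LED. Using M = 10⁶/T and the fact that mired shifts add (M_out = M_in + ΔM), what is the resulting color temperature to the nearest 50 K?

M_in = 10⁶/3032 = 329.82 mireds.
M_out = 329.82 + (-125) = 204.82 mireds.
T_out = 10⁶/204.82 = 4882.4 K → 4900 K.

4900 K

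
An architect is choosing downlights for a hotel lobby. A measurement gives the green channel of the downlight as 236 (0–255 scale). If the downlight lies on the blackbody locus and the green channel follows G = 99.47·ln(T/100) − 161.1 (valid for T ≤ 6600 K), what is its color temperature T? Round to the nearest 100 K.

ln t = (236 + 161.1) / 99.47 = 3.9922.
t = e^3.9922 = 54.172.
T = 100·t = 5417 K → 5400 K to the nearest 100 K.

5400 K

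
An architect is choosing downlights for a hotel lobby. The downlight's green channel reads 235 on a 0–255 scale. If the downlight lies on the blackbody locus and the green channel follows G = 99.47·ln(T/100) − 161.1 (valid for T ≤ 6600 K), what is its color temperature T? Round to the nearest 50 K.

ln t = (235 + 161.1) / 99.47 = 3.9821.
t = e^3.9821 = 53.630.
T = 100·t = 5363 K → 5350 K to the nearest 50 K.

5350 K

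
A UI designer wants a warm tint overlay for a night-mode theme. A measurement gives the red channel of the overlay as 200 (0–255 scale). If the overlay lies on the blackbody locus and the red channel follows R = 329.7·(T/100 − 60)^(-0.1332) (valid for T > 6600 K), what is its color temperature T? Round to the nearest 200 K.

(t − 60)^(-0.1332) = 200/329.7 = 0.60661.
t − 60 = 0.60661^(1/-0.1332) = 0.60661^(-7.508) = 42.638, so t = 102.638.
T = 100·t = 10264 K → 10200 K to the nearest 200 K.

10200 K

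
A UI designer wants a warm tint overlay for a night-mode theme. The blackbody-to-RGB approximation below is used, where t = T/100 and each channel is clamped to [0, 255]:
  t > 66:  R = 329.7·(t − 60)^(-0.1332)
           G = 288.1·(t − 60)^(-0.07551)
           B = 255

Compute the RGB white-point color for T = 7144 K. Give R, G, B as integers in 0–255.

R=238, G=240, B=255

t = 7144/100 = 71.44; the t > 66 branch applies.
R = 329.7·(71.44 − 60)^(-0.1332) = 329.7·11.44^(-0.1332) = 329.7·0.72280 = 238.307.
G = 288.1·(71.44 − 60)^(-0.07551) = 288.1·11.44^(-0.07551) = 288.1·0.83191 = 239.674.
B = 255 by definition for t > 66.
Rounded: (238, 240, 255).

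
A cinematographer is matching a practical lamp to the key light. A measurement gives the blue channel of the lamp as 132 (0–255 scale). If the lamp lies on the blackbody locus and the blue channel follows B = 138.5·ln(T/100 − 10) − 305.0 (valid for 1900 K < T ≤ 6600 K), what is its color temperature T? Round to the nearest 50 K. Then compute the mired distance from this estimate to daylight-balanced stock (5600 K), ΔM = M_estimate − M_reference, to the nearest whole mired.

+120 mireds

ln(t − 10) = (132 + 305.0) / 138.5 = 3.1552.
t − 10 = e^3.1552 = 23.459, so t = 33.459.
T = 100·t = 3346 K → 3350 K to the nearest 50 K.
M_estimate = 10⁶/3350 = 298.51; M_reference = 10⁶/5600 = 178.57.
ΔM = 298.51 − 178.57 = 119.94 → +120 mireds.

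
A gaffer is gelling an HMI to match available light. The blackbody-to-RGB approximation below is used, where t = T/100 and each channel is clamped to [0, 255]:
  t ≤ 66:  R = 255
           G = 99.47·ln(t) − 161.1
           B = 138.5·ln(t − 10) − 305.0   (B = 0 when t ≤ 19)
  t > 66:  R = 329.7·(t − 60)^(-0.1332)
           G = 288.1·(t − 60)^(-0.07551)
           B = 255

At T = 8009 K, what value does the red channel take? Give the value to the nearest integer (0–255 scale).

221

t = 8009/100 = 80.09; the t > 66 branch applies.
R = 329.7·(80.09 − 60)^(-0.1332) = 329.7·20.09^(-0.1332) = 329.7·0.67057 = 221.086.
Rounded: 221.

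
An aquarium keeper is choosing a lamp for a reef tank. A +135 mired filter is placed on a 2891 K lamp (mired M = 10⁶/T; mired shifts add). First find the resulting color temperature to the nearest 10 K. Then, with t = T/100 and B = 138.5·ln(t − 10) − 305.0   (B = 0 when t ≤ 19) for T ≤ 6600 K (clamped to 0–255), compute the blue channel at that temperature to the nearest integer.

M_in = 10⁶/2891 = 345.90; M_out = 345.90 + (+135) = 480.90.
T_out = 10⁶/480.90 = 2079.4 K → 2080 K; t = 20.8.
B = 138.5·ln(20.8 − 10) − 305.0 = 138.5·ln 10.8 − 305.0 = 138.5·2.3795 − 305.0 = 24.567.
Rounded: 25.

25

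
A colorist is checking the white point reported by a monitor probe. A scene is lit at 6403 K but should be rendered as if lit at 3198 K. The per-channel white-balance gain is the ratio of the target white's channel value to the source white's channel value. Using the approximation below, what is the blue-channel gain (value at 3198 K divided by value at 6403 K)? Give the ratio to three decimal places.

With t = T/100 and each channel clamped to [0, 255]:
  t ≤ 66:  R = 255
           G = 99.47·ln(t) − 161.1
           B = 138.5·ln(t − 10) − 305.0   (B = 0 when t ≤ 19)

At 6403 K (t = 64.03):
  B = 138.5·ln(64.03 − 10) − 305.0 = 138.5·ln 54.03 − 305.0 = 138.5·3.9895 − 305.0 = 247.551.
At 3198 K (t = 31.98):
  B = 138.5·ln(31.98 − 10) − 305.0 = 138.5·ln 21.98 − 305.0 = 138.5·3.0901 − 305.0 = 122.983.
Gain = 122.983 / 247.551 = 0.4968 → 0.497.

0.497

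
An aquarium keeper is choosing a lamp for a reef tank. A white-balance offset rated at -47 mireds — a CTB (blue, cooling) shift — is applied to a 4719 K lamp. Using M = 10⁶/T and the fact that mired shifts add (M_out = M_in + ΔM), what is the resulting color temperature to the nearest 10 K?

6060 K

M_in = 10⁶/4719 = 211.91 mireds.
M_out = 211.91 + (-47) = 164.91 mireds.
T_out = 10⁶/164.91 = 6063.9 K → 6060 K.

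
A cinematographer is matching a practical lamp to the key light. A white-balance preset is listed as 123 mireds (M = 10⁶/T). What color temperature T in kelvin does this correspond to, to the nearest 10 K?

8130 K

T = 10⁶ / 123 = 8130.08 K → 8130 K.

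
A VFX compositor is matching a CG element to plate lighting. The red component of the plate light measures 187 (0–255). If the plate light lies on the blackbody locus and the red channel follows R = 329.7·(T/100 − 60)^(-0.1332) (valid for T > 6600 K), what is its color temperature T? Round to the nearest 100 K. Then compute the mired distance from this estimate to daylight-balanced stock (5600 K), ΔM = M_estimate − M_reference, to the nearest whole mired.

(t − 60)^(-0.1332) = 187/329.7 = 0.56718.
t − 60 = 0.56718^(1/-0.1332) = 0.56718^(-7.508) = 70.620, so t = 130.620.
T = 100·t = 13062 K → 13100 K to the nearest 100 K.
M_estimate = 10⁶/13100 = 76.34; M_reference = 10⁶/5600 = 178.57.
ΔM = 76.34 − 178.57 = -102.24 → -102 mireds.

-102 mireds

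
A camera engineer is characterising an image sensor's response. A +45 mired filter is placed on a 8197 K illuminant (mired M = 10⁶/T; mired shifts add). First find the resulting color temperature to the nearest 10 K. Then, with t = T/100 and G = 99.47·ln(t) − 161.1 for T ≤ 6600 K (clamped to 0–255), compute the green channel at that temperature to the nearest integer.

246

M_in = 10⁶/8197 = 122.00; M_out = 122.00 + (+45) = 167.00.
T_out = 10⁶/167.00 = 5988.2 K → 5990 K; t = 59.9.
G = 99.47·ln 59.9 − 161.1 = 99.47·4.0927 − 161.1 = 245.999.
Rounded: 246.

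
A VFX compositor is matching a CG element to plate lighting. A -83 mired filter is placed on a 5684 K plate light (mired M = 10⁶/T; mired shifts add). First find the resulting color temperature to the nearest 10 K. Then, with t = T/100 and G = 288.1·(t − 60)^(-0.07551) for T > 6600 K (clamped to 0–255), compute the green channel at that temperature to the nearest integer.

215

M_in = 10⁶/5684 = 175.93; M_out = 175.93 + (-83) = 92.93.
T_out = 10⁶/92.93 = 10760.5 K → 10760 K; t = 107.6.
G = 288.1·(107.6 − 60)^(-0.07551) = 288.1·47.6^(-0.07551) = 288.1·0.74701 = 215.212.
Rounded: 215.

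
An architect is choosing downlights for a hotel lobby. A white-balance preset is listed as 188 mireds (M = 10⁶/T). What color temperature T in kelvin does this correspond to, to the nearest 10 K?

T = 10⁶ / 188 = 5319.15 K → 5320 K.

5320 K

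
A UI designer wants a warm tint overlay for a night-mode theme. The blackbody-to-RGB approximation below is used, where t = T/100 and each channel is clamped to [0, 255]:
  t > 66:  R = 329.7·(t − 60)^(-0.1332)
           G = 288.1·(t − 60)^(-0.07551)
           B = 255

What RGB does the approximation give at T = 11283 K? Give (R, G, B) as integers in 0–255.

(194, 214, 255)

t = 11283/100 = 112.83; the t > 66 branch applies.
R = 329.7·(112.83 − 60)^(-0.1332) = 329.7·52.83^(-0.1332) = 329.7·0.58954 = 194.371.
G = 288.1·(112.83 − 60)^(-0.07551) = 288.1·52.83^(-0.07551) = 288.1·0.74115 = 213.525.
B = 255 by definition for t > 66.
Rounded: (194, 214, 255).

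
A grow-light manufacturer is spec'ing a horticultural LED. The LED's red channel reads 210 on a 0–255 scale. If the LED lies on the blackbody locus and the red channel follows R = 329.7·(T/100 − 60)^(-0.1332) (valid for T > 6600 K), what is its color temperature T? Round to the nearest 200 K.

(t − 60)^(-0.1332) = 210/329.7 = 0.63694.
t − 60 = 0.63694^(1/-0.1332) = 0.63694^(-7.508) = 29.561, so t = 89.561.
T = 100·t = 8956 K → 9000 K to the nearest 200 K.

9000 K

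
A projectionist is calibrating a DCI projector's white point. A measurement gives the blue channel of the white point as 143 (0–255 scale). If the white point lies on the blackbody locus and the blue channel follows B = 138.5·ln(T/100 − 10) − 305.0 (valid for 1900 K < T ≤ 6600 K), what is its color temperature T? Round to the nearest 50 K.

ln(t − 10) = (143 + 305.0) / 138.5 = 3.2347.
t − 10 = e^3.2347 = 25.398, so t = 35.398.
T = 100·t = 3540 K → 3550 K to the nearest 50 K.

3550 K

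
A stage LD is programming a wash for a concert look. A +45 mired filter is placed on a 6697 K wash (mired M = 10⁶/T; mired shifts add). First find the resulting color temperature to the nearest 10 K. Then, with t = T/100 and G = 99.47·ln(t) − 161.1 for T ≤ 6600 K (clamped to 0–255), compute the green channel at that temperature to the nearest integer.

231

M_in = 10⁶/6697 = 149.32; M_out = 149.32 + (+45) = 194.32.
T_out = 10⁶/194.32 = 5146.1 K → 5150 K; t = 51.5.
G = 99.47·ln 51.5 − 161.1 = 99.47·3.9416 − 161.1 = 230.969.
Rounded: 231.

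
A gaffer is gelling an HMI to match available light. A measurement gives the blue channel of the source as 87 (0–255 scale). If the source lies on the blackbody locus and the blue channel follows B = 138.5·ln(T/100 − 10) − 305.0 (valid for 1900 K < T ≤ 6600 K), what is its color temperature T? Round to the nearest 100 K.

2700 K

ln(t − 10) = (87 + 305.0) / 138.5 = 2.8303.
t − 10 = e^2.8303 = 16.951, so t = 26.951.
T = 100·t = 2695 K → 2700 K to the nearest 100 K.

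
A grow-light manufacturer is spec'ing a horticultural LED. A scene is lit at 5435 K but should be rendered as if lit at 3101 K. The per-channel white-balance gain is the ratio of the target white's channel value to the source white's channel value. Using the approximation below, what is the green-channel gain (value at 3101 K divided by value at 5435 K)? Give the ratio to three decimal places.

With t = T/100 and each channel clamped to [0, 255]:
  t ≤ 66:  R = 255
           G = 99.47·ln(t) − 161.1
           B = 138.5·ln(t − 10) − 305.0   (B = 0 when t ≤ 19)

At 5435 K (t = 54.35):
  G = 99.47·ln 54.35 − 161.1 = 99.47·3.9954 − 161.1 = 236.327.
At 3101 K (t = 31.01):
  G = 99.47·ln 31.01 − 161.1 = 99.47·3.4343 − 161.1 = 180.511.
Gain = 180.511 / 236.327 = 0.7638 → 0.764.

0.764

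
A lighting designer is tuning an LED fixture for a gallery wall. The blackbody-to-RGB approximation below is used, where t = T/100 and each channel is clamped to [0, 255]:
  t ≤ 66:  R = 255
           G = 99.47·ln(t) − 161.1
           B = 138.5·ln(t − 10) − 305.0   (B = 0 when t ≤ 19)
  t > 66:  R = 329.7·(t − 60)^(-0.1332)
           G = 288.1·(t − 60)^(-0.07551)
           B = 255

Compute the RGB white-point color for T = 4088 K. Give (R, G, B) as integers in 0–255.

(255, 208, 170)

t = 4088/100 = 40.88; the t ≤ 66 branch applies.
R = 255 by definition for t ≤ 66.
G = 99.47·ln 40.88 − 161.1 = 99.47·3.7106 − 161.1 = 207.997.
B = 138.5·ln(40.88 − 10) − 305.0 = 138.5·ln 30.88 − 305.0 = 138.5·3.4301 − 305.0 = 170.070.
Rounded: (255, 208, 170).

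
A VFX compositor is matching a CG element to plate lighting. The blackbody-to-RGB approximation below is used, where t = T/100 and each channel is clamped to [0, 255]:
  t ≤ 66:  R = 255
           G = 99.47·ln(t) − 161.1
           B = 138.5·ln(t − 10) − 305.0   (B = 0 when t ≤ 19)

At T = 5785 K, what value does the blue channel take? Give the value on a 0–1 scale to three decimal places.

t = 5785/100 = 57.85; the t ≤ 66 branch applies.
B = 138.5·ln(57.85 − 10) − 305.0 = 138.5·ln 47.85 − 305.0 = 138.5·3.8681 − 305.0 = 230.728.
On a 0–1 scale: 230.728/255 = 0.9048 → 0.905.

0.905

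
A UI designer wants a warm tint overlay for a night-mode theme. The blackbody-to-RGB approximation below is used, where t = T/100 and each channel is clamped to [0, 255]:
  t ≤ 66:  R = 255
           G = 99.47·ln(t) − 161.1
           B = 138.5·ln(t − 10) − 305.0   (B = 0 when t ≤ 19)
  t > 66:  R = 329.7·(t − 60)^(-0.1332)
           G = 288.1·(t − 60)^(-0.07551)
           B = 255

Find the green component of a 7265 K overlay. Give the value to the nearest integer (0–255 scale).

t = 7265/100 = 72.65; the t > 66 branch applies.
G = 288.1·(72.65 − 60)^(-0.07551) = 288.1·12.65^(-0.07551) = 288.1·0.82562 = 237.862.
Rounded: 238.

238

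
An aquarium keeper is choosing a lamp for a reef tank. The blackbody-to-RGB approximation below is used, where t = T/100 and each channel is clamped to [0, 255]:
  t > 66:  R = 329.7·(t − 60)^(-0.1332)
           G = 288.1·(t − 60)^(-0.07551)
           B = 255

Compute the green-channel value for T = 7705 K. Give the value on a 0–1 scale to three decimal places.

0.912

t = 7705/100 = 77.05; the t > 66 branch applies.
G = 288.1·(77.05 − 60)^(-0.07551) = 288.1·17.05^(-0.07551) = 288.1·0.80722 = 232.560.
On a 0–1 scale: 232.560/255 = 0.9120 → 0.912.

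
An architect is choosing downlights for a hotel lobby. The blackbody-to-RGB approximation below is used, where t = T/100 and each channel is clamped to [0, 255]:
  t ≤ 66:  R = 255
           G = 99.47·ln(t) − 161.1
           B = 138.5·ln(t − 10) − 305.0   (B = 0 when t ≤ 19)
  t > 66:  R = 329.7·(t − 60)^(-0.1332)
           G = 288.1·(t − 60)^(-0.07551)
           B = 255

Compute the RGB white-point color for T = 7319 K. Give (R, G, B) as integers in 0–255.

t = 7319/100 = 73.19; the t > 66 branch applies.
R = 329.7·(73.19 − 60)^(-0.1332) = 329.7·13.19^(-0.1332) = 329.7·0.70922 = 233.831.
G = 288.1·(73.19 − 60)^(-0.07551) = 288.1·13.19^(-0.07551) = 288.1·0.82302 = 237.112.
B = 255 by definition for t > 66.
Rounded: (234, 237, 255).

(234, 237, 255)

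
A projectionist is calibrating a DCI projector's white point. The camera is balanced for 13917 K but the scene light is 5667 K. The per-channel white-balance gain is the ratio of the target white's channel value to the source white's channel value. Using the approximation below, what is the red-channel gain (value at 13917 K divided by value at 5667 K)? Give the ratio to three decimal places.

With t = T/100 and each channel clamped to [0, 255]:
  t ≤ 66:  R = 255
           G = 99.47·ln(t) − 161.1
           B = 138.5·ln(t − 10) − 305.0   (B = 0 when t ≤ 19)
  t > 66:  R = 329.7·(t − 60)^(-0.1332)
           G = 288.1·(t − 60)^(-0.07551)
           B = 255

0.722

At 5667 K (t = 56.67):
  R = 255 by definition for t ≤ 66.
At 13917 K (t = 139.17):
  R = 329.7·(139.17 − 60)^(-0.1332) = 329.7·79.17^(-0.1332) = 329.7·0.55861 = 184.175.
Gain = 184.175 / 255.000 = 0.7223 → 0.722.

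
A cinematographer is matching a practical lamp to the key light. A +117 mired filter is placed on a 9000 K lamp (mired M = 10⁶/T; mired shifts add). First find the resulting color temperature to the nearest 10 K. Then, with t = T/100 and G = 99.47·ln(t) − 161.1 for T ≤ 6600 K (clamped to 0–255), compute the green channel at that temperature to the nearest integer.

M_in = 10⁶/9000 = 111.11; M_out = 111.11 + (+117) = 228.11.
T_out = 10⁶/228.11 = 4383.8 K → 4380 K; t = 43.8.
G = 99.47·ln 43.8 − 161.1 = 99.47·3.7796 − 161.1 = 214.860.
Rounded: 215.

215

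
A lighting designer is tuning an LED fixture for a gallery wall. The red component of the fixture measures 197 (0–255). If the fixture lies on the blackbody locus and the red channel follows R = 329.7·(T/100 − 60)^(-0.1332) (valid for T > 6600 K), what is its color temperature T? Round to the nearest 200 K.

(t − 60)^(-0.1332) = 197/329.7 = 0.59751.
t − 60 = 0.59751^(1/-0.1332) = 0.59751^(-7.508) = 47.761, so t = 107.761.
T = 100·t = 10776 K → 10800 K to the nearest 200 K.

10800 K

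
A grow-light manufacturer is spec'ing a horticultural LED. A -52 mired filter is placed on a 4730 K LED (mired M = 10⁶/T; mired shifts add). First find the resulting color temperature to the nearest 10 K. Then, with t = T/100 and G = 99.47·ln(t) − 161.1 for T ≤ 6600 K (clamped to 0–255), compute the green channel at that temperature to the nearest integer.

251

M_in = 10⁶/4730 = 211.42; M_out = 211.42 + (-52) = 159.42.
T_out = 10⁶/159.42 = 6272.9 K → 6270 K; t = 62.7.
G = 99.47·ln 62.7 − 161.1 = 99.47·4.1384 − 161.1 = 250.543.
Rounded: 251.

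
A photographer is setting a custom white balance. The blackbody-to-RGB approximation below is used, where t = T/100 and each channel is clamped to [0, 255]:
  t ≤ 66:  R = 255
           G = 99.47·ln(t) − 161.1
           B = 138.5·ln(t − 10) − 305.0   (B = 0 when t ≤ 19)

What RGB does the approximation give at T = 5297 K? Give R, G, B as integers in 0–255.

R=255, G=234, B=216

t = 5297/100 = 52.97; the t ≤ 66 branch applies.
R = 255 by definition for t ≤ 66.
G = 99.47·ln 52.97 − 161.1 = 99.47·3.9697 − 161.1 = 233.769.
B = 138.5·ln(52.97 − 10) − 305.0 = 138.5·ln 42.97 − 305.0 = 138.5·3.7605 − 305.0 = 215.830.
Rounded: (255, 234, 216).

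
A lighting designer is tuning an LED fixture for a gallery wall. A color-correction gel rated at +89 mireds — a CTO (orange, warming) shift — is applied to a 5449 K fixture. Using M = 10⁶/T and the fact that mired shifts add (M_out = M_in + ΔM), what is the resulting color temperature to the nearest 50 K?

3650 K

M_in = 10⁶/5449 = 183.52 mireds.
M_out = 183.52 + (+89) = 272.52 mireds.
T_out = 10⁶/272.52 = 3669.5 K → 3650 K.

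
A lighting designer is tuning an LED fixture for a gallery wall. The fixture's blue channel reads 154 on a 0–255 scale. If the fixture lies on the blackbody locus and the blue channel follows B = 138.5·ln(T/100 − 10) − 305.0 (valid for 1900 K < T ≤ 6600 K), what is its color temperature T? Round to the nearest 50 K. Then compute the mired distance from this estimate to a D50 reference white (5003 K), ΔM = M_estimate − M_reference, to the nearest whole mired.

ln(t − 10) = (154 + 305.0) / 138.5 = 3.3141.
t − 10 = e^3.3141 = 27.497, so t = 37.497.
T = 100·t = 3750 K → 3750 K to the nearest 50 K.
M_estimate = 10⁶/3750 = 266.67; M_reference = 10⁶/5003 = 199.88.
ΔM = 266.67 − 199.88 = 66.79 → +67 mireds.

+67 mireds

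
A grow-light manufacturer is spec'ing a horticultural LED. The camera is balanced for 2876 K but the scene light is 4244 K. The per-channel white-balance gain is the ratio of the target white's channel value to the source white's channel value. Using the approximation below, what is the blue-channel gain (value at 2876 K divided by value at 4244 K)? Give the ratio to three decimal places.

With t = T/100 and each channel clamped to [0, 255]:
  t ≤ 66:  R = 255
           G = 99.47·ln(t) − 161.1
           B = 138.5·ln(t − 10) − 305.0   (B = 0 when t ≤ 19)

0.571

At 4244 K (t = 42.44):
  B = 138.5·ln(42.44 − 10) − 305.0 = 138.5·ln 32.44 − 305.0 = 138.5·3.4794 − 305.0 = 176.896.
At 2876 K (t = 28.76):
  B = 138.5·ln(28.76 − 10) − 305.0 = 138.5·ln 18.76 − 305.0 = 138.5·2.9317 − 305.0 = 101.044.
Gain = 101.044 / 176.896 = 0.5712 → 0.571.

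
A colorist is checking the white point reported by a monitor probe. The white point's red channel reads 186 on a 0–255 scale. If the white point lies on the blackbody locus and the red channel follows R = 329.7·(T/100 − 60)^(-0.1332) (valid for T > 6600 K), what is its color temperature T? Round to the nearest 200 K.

(t − 60)^(-0.1332) = 186/329.7 = 0.56415.
t − 60 = 0.56415^(1/-0.1332) = 0.56415^(-7.508) = 73.521, so t = 133.521.
T = 100·t = 13352 K → 13400 K to the nearest 200 K.

13400 K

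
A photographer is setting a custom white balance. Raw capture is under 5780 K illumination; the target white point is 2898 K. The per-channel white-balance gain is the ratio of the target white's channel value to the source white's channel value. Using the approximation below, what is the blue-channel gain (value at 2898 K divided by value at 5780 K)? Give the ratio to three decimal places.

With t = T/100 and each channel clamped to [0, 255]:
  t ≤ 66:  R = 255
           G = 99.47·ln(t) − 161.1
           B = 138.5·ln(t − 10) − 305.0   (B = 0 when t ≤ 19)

0.445

At 5780 K (t = 57.8):
  B = 138.5·ln(57.8 − 10) − 305.0 = 138.5·ln 47.8 − 305.0 = 138.5·3.8670 − 305.0 = 230.583.
At 2898 K (t = 28.98):
  B = 138.5·ln(28.98 − 10) − 305.0 = 138.5·ln 18.98 − 305.0 = 138.5·2.9434 − 305.0 = 102.659.
Gain = 102.659 / 230.583 = 0.4452 → 0.445.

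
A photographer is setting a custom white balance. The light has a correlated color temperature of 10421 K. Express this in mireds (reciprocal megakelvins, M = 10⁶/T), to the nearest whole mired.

96 mireds

M = 10⁶ / 10421 = 95.960 → 96 mireds.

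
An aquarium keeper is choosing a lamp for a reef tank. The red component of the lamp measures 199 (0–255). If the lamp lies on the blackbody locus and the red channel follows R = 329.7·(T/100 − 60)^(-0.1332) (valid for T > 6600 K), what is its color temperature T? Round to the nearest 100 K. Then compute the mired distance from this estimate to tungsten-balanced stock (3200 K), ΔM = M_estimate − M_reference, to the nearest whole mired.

-216 mireds

(t − 60)^(-0.1332) = 199/329.7 = 0.60358.
t − 60 = 0.60358^(1/-0.1332) = 0.60358^(-7.508) = 44.273, so t = 104.273.
T = 100·t = 10427 K → 10400 K to the nearest 100 K.
M_estimate = 10⁶/10400 = 96.15; M_reference = 10⁶/3200 = 312.50.
ΔM = 96.15 − 312.50 = -216.35 → -216 mireds.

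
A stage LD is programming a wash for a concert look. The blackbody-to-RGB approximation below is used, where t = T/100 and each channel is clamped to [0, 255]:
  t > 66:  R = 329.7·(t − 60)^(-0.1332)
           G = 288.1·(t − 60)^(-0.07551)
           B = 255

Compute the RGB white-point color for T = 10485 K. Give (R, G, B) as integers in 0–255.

t = 10485/100 = 104.85; the t > 66 branch applies.
R = 329.7·(104.85 − 60)^(-0.1332) = 329.7·44.85^(-0.1332) = 329.7·0.60254 = 198.657.
G = 288.1·(104.85 − 60)^(-0.07551) = 288.1·44.85^(-0.07551) = 288.1·0.75037 = 216.182.
B = 255 by definition for t > 66.
Rounded: (199, 216, 255).

(199, 216, 255)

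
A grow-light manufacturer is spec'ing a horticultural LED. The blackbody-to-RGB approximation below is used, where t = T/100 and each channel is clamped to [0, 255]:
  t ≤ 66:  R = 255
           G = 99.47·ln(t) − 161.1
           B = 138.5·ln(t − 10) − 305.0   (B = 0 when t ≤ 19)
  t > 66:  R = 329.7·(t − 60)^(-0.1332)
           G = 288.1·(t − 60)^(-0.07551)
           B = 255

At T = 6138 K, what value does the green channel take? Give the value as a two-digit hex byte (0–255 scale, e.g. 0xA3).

0xF8

t = 6138/100 = 61.38; the t ≤ 66 branch applies.
G = 99.47·ln 61.38 − 161.1 = 99.47·4.1171 − 161.1 = 248.426.
Rounded: 248; in hex, 0xF8.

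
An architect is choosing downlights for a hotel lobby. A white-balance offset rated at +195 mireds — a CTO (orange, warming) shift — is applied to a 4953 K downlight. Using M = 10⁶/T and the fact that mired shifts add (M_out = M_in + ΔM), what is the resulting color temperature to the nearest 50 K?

2500 K

M_in = 10⁶/4953 = 201.90 mireds.
M_out = 201.90 + (+195) = 396.90 mireds.
T_out = 10⁶/396.90 = 2519.5 K → 2500 K.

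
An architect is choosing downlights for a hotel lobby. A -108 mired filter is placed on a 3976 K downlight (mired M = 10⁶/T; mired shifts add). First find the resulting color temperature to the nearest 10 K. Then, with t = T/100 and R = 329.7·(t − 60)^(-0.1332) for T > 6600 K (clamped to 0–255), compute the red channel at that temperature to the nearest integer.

M_in = 10⁶/3976 = 251.51; M_out = 251.51 + (-108) = 143.51.
T_out = 10⁶/143.51 = 6968.2 K → 6970 K; t = 69.7.
R = 329.7·(69.7 − 60)^(-0.1332) = 329.7·9.7^(-0.1332) = 329.7·0.73886 = 243.602.
Rounded: 244.

244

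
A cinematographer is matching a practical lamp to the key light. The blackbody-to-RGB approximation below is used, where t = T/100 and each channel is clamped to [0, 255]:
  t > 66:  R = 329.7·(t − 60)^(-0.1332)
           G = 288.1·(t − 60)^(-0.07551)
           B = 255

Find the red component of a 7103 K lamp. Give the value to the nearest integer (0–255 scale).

239

t = 7103/100 = 71.03; the t > 66 branch applies.
R = 329.7·(71.03 − 60)^(-0.1332) = 329.7·11.03^(-0.1332) = 329.7·0.72632 = 239.468.
Rounded: 239.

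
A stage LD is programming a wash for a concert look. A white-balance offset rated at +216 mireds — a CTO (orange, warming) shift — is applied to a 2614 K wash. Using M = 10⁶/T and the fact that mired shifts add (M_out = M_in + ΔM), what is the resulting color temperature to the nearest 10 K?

1670 K

M_in = 10⁶/2614 = 382.56 mireds.
M_out = 382.56 + (+216) = 598.56 mireds.
T_out = 10⁶/598.56 = 1670.7 K → 1670 K.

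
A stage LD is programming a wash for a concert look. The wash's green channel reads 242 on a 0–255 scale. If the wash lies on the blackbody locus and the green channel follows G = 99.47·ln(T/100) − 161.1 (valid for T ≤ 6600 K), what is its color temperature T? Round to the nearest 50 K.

ln t = (242 + 161.1) / 99.47 = 4.0525.
t = e^4.0525 = 57.540.
T = 100·t = 5754 K → 5750 K to the nearest 50 K.

5750 K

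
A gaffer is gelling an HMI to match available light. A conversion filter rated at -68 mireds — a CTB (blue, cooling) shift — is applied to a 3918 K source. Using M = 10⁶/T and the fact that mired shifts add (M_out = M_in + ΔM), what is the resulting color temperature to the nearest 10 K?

5340 K

M_in = 10⁶/3918 = 255.23 mireds.
M_out = 255.23 + (-68) = 187.23 mireds.
T_out = 10⁶/187.23 = 5341.0 K → 5340 K.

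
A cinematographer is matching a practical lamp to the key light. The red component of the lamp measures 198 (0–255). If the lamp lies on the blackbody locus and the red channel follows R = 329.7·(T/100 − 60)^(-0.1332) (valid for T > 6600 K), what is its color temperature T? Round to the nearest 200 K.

10600 K

(t − 60)^(-0.1332) = 198/329.7 = 0.60055.
t − 60 = 0.60055^(1/-0.1332) = 0.60055^(-7.508) = 45.980, so t = 105.980.
T = 100·t = 10598 K → 10600 K to the nearest 200 K.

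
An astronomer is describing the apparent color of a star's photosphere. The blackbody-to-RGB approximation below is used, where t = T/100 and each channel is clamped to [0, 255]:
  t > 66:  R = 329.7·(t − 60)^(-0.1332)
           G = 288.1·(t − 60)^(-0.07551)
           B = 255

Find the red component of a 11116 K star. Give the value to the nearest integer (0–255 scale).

195

t = 11116/100 = 111.16; the t > 66 branch applies.
R = 329.7·(111.16 − 60)^(-0.1332) = 329.7·51.16^(-0.1332) = 329.7·0.59207 = 195.204.
Rounded: 195.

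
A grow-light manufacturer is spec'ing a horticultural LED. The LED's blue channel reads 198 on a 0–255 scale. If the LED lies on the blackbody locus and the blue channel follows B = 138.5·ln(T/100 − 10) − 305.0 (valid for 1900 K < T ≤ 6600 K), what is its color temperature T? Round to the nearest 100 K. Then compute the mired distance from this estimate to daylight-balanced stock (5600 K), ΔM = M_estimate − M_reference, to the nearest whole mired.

+30 mireds

ln(t − 10) = (198 + 305.0) / 138.5 = 3.6318.
t − 10 = e^3.6318 = 37.780, so t = 47.780.
T = 100·t = 4778 K → 4800 K to the nearest 100 K.
M_estimate = 10⁶/4800 = 208.33; M_reference = 10⁶/5600 = 178.57.
ΔM = 208.33 − 178.57 = 29.76 → +30 mireds.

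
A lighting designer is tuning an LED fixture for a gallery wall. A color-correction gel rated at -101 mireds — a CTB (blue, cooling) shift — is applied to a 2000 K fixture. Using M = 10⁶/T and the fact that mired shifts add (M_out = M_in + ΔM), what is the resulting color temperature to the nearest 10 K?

2510 K

M_in = 10⁶/2000 = 500.00 mireds.
M_out = 500.00 + (-101) = 399.00 mireds.
T_out = 10⁶/399.00 = 2506.3 K → 2510 K.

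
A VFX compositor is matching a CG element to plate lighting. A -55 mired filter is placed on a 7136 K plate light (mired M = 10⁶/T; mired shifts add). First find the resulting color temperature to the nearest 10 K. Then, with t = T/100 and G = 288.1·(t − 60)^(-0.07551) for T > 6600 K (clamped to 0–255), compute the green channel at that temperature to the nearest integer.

M_in = 10⁶/7136 = 140.13; M_out = 140.13 + (-55) = 85.13.
T_out = 10⁶/85.13 = 11746.1 K → 11750 K; t = 117.5.
G = 288.1·(117.5 − 60)^(-0.07551) = 288.1·57.5^(-0.07551) = 288.1·0.73642 = 212.164.
Rounded: 212.

212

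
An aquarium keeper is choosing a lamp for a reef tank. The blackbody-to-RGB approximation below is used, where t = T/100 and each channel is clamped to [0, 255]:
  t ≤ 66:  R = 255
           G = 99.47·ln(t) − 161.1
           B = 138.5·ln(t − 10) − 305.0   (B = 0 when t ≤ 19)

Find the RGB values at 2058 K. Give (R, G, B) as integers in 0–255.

(255, 140, 22)

t = 2058/100 = 20.58; the t ≤ 66 branch applies.
R = 255 by definition for t ≤ 66.
G = 99.47·ln 20.58 − 161.1 = 99.47·3.0243 − 161.1 = 139.729.
B = 138.5·ln(20.58 − 10) − 305.0 = 138.5·ln 10.58 − 305.0 = 138.5·2.3590 − 305.0 = 21.717.
Rounded: (255, 140, 22).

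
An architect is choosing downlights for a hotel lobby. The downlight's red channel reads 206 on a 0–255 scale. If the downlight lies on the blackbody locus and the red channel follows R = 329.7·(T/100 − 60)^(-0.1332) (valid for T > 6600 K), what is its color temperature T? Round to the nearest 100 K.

(t − 60)^(-0.1332) = 206/329.7 = 0.62481.
t − 60 = 0.62481^(1/-0.1332) = 0.62481^(-7.508) = 34.152, so t = 94.152.
T = 100·t = 9415 K → 9400 K to the nearest 100 K.

9400 K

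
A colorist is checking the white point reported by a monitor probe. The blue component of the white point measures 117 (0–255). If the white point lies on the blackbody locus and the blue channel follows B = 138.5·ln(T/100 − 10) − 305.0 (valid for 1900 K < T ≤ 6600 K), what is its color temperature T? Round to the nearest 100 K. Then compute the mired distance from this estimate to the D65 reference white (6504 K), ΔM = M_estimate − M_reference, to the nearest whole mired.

+169 mireds

ln(t − 10) = (117 + 305.0) / 138.5 = 3.0469.
t − 10 = e^3.0469 = 21.051, so t = 31.051.
T = 100·t = 3105 K → 3100 K to the nearest 100 K.
M_estimate = 10⁶/3100 = 322.58; M_reference = 10⁶/6504 = 153.75.
ΔM = 322.58 − 153.75 = 168.83 → +169 mireds.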